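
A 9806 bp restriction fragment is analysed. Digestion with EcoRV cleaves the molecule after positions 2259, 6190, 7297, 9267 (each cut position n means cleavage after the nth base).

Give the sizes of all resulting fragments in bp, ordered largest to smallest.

Linear molecule, 4 cuts → 5 fragments:
  2259 − 0 = 2259 bp
  6190 − 2259 = 3931 bp
  7297 − 6190 = 1107 bp
  9267 − 7297 = 1970 bp
  9806 − 9267 = 539 bp
Sorted largest to smallest: 3931, 2259, 1970, 1107, 539 bp.

3931, 2259, 1970, 1107, 539 bp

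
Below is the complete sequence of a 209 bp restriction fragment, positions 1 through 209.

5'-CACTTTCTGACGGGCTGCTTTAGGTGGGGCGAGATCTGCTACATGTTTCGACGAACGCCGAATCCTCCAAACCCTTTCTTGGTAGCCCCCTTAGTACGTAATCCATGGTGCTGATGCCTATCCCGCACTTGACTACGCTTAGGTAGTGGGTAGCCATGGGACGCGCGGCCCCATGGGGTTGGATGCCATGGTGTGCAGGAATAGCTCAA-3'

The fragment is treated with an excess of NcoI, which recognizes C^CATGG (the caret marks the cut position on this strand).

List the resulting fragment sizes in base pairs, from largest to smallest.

NcoI sites (CCATGG) start at positions 103, 154, 171, 186.
NcoI cuts after the first base of each site, so after positions 103, 154, 171, 186.
Linear molecule, 4 cuts → 5 fragments:
  1–103 → 103 bp
  104–154 → 51 bp
  155–171 → 17 bp
  172–186 → 15 bp
  187–209 → 23 bp
Sorted largest to smallest: 103, 51, 23, 17, 15 bp.

103, 51, 23, 17, 15 bp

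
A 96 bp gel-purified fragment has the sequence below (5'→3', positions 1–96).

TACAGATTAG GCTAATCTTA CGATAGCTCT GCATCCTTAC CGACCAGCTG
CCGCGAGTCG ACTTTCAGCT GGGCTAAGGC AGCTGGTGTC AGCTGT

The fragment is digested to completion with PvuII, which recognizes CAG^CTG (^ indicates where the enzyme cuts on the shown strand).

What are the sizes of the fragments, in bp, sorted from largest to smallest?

47, 21, 14, 10, 4 bp

PvuII sites (CAGCTG) start at positions 45, 66, 80, 90.
PvuII cuts after base 3 of each site, so after positions 47, 68, 82, 92.
Linear molecule, 4 cuts → 5 fragments:
  1–47 → 47 bp
  48–68 → 21 bp
  69–82 → 14 bp
  83–92 → 10 bp
  93–96 → 4 bp
Sorted largest to smallest: 47, 21, 14, 10, 4 bp.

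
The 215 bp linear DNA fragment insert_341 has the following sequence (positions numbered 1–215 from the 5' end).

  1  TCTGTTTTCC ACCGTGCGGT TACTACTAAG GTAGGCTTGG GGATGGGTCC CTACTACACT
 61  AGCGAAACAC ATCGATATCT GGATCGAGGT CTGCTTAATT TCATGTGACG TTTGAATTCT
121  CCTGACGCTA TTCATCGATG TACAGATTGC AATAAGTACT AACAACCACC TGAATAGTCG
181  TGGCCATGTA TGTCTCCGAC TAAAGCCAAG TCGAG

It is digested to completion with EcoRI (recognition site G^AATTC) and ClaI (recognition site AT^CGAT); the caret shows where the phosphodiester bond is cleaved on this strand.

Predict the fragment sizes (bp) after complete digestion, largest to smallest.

The EcoRI site (GAATTC) starts at position 114.
EcoRI cuts after the first base of each site, so after position 114.
ClaI sites (ATCGAT) start at positions 71, 134.
ClaI cuts after base 2 of each site, so after positions 72, 135.
Combined cut positions: 72, 114, 135.
Linear molecule, 3 cuts → 4 fragments:
  1–72 → 72 bp
  73–114 → 42 bp
  115–135 → 21 bp
  136–215 → 80 bp
Sorted largest to smallest: 80, 72, 42, 21 bp.

80, 72, 42, 21 bp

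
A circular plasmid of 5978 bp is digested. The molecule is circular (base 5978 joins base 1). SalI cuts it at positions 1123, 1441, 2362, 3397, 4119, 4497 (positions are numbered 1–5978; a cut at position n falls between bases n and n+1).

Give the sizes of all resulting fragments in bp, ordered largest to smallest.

2604, 1035, 921, 722, 378, 318 bp

Circular molecule, 6 cuts → 6 fragments:
  1441 − 1123 = 318 bp
  2362 − 1441 = 921 bp
  3397 − 2362 = 1035 bp
  4119 − 3397 = 722 bp
  4497 − 4119 = 378 bp
  wrap: 5978 − 4497 + 1123 = 2604 bp
Sorted largest to smallest: 2604, 1035, 921, 722, 378, 318 bp.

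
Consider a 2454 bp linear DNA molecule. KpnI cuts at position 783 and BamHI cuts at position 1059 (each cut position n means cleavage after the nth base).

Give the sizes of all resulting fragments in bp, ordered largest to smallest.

Combined cut positions (sorted): 783, 1059.
Linear molecule, 2 cuts → 3 fragments:
  783 − 0 = 783 bp
  1059 − 783 = 276 bp
  2454 − 1059 = 1395 bp
Sorted largest to smallest: 1395, 783, 276 bp.

1395, 783, 276 bp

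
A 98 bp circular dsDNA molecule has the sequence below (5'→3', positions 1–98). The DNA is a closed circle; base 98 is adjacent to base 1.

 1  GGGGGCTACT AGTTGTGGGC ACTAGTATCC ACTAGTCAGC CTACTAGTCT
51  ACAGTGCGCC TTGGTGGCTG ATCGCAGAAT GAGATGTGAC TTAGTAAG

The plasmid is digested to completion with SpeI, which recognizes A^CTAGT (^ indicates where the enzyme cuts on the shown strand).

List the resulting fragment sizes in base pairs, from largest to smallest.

SpeI sites (ACTAGT) start at positions 8, 21, 31, 43.
SpeI cuts after the first base of each site, so after positions 8, 21, 31, 43.
Circular molecule, 4 cuts → 4 fragments:
  9–21 → 13 bp
  22–31 → 10 bp
  32–43 → 12 bp
  44–98 then 1–8 → 55 + 8 = 63 bp
Sorted largest to smallest: 63, 13, 12, 10 bp.

63, 13, 12, 10 bp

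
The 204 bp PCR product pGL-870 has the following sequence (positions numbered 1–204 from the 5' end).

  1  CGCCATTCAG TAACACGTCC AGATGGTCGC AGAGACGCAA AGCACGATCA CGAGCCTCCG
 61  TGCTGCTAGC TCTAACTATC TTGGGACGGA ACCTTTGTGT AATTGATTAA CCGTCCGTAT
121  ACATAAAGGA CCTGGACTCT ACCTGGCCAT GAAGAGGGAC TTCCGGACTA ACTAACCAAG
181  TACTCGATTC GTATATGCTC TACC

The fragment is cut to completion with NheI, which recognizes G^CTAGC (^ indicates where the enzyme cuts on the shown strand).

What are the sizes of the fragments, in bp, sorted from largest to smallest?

The NheI site (GCTAGC) starts at position 65.
NheI cuts after the first base of each site, so after position 65.
Linear molecule, 1 cut → 2 fragments:
  1–65 → 65 bp
  66–204 → 139 bp
Sorted largest to smallest: 139, 65 bp.

139, 65 bp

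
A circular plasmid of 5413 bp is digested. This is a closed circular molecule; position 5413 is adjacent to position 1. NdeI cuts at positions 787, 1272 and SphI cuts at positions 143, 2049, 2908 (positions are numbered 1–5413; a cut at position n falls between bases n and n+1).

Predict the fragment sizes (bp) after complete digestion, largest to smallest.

Combined cut positions (sorted): 143, 787, 1272, 2049, 2908.
Circular molecule, 5 cuts → 5 fragments:
  787 − 143 = 644 bp
  1272 − 787 = 485 bp
  2049 − 1272 = 777 bp
  2908 − 2049 = 859 bp
  wrap: 5413 − 2908 + 143 = 2648 bp
Sorted largest to smallest: 2648, 859, 777, 644, 485 bp.

2648, 859, 777, 644, 485 bp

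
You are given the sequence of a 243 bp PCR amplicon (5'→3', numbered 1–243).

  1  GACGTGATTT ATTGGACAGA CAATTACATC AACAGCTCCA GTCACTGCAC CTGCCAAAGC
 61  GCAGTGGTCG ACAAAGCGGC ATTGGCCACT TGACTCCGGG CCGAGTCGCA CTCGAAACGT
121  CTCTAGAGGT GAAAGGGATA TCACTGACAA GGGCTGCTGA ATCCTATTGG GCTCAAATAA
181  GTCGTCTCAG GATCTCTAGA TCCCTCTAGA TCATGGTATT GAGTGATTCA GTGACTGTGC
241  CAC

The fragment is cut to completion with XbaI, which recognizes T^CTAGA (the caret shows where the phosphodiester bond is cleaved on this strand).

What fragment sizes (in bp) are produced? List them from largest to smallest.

122, 73, 38, 10 bp

XbaI sites (TCTAGA) start at positions 122, 195, 205.
XbaI cuts after the first base of each site, so after positions 122, 195, 205.
Linear molecule, 3 cuts → 4 fragments:
  1–122 → 122 bp
  123–195 → 73 bp
  196–205 → 10 bp
  206–243 → 38 bp
Sorted largest to smallest: 122, 73, 38, 10 bp.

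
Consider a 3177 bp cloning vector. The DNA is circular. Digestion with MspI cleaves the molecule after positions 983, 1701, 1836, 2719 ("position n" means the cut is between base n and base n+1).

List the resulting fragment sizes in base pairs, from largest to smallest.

1441, 883, 718, 135 bp

Circular molecule, 4 cuts → 4 fragments:
  1701 − 983 = 718 bp
  1836 − 1701 = 135 bp
  2719 − 1836 = 883 bp
  wrap: 3177 − 2719 + 983 = 1441 bp
Sorted largest to smallest: 1441, 883, 718, 135 bp.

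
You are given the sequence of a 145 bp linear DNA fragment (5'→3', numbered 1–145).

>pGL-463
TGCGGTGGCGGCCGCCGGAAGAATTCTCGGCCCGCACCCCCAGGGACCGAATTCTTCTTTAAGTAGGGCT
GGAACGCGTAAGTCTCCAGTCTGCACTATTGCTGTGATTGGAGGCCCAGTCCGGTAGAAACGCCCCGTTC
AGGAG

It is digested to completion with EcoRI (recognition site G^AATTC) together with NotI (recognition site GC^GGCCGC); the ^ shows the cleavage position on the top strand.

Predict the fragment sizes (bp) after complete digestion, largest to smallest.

EcoRI sites (GAATTC) start at positions 21, 49.
EcoRI cuts after the first base of each site, so after positions 21, 49.
The NotI site (GCGGCCGC) starts at position 8.
NotI cuts after base 2 of each site, so after position 9.
Combined cut positions: 9, 21, 49.
Linear molecule, 3 cuts → 4 fragments:
  1–9 → 9 bp
  10–21 → 12 bp
  22–49 → 28 bp
  50–145 → 96 bp
Sorted largest to smallest: 96, 28, 12, 9 bp.

96, 28, 12, 9 bp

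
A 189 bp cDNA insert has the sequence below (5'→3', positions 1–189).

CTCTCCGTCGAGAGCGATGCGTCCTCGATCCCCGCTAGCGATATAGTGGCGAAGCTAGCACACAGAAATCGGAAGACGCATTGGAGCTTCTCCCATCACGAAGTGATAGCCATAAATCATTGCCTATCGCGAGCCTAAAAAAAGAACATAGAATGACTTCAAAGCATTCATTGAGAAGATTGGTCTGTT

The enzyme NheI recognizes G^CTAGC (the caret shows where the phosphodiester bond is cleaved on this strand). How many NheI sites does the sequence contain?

GCTAGC occurs starting at positions 34, 54.
NheI cuts at 2 sites.

2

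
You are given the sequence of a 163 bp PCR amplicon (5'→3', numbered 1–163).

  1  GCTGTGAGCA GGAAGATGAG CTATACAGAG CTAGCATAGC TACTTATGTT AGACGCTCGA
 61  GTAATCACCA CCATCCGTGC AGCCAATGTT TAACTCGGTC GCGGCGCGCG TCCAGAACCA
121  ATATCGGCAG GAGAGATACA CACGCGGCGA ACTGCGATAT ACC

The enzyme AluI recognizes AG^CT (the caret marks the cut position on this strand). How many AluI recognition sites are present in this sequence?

AGCT occurs starting at positions 19, 29, 38.
AluI cuts at 3 sites.

3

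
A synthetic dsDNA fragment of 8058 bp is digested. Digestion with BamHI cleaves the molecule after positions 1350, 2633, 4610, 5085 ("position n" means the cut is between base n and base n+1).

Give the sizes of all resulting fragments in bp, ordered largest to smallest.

Linear molecule, 4 cuts → 5 fragments:
  1350 − 0 = 1350 bp
  2633 − 1350 = 1283 bp
  4610 − 2633 = 1977 bp
  5085 − 4610 = 475 bp
  8058 − 5085 = 2973 bp
Sorted largest to smallest: 2973, 1977, 1350, 1283, 475 bp.

2973, 1977, 1350, 1283, 475 bp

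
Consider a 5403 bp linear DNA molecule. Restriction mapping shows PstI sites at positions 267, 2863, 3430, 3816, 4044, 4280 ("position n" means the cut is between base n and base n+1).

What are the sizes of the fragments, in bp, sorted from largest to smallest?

Linear molecule, 6 cuts → 7 fragments:
  267 − 0 = 267 bp
  2863 − 267 = 2596 bp
  3430 − 2863 = 567 bp
  3816 − 3430 = 386 bp
  4044 − 3816 = 228 bp
  4280 − 4044 = 236 bp
  5403 − 4280 = 1123 bp
Sorted largest to smallest: 2596, 1123, 567, 386, 267, 236, 228 bp.

2596, 1123, 567, 386, 267, 236, 228 bp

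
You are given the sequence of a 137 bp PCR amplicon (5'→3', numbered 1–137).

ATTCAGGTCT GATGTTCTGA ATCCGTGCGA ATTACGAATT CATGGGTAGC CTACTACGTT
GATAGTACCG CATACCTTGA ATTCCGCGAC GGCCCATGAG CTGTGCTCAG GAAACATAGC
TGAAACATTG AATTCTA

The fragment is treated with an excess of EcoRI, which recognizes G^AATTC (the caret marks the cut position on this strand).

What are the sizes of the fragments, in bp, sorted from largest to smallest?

51, 43, 36, 7 bp

EcoRI sites (GAATTC) start at positions 36, 79, 130.
EcoRI cuts after the first base of each site, so after positions 36, 79, 130.
Linear molecule, 3 cuts → 4 fragments:
  1–36 → 36 bp
  37–79 → 43 bp
  80–130 → 51 bp
  131–137 → 7 bp
Sorted largest to smallest: 51, 43, 36, 7 bp.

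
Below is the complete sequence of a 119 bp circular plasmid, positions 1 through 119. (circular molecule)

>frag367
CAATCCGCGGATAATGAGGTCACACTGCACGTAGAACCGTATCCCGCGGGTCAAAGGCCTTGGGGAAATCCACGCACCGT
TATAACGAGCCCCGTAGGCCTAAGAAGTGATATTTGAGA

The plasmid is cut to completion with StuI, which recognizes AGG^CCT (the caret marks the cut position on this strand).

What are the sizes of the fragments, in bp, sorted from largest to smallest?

StuI sites (AGGCCT) start at positions 55, 96.
StuI cuts after base 3 of each site, so after positions 57, 98.
Circular molecule, 2 cuts → 2 fragments:
  58–98 → 41 bp
  99–119 then 1–57 → 21 + 57 = 78 bp
Sorted largest to smallest: 78, 41 bp.

78, 41 bp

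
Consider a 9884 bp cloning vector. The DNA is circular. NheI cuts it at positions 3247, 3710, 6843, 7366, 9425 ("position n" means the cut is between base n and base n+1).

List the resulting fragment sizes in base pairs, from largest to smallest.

3706, 3133, 2059, 523, 463 bp

Circular molecule, 5 cuts → 5 fragments:
  3710 − 3247 = 463 bp
  6843 − 3710 = 3133 bp
  7366 − 6843 = 523 bp
  9425 − 7366 = 2059 bp
  wrap: 9884 − 9425 + 3247 = 3706 bp
Sorted largest to smallest: 3706, 3133, 2059, 523, 463 bp.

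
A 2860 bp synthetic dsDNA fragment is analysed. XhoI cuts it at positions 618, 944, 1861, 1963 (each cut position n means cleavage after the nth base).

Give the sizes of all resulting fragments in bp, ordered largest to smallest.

917, 897, 618, 326, 102 bp

Linear molecule, 4 cuts → 5 fragments:
  618 − 0 = 618 bp
  944 − 618 = 326 bp
  1861 − 944 = 917 bp
  1963 − 1861 = 102 bp
  2860 − 1963 = 897 bp
Sorted largest to smallest: 917, 897, 618, 326, 102 bp.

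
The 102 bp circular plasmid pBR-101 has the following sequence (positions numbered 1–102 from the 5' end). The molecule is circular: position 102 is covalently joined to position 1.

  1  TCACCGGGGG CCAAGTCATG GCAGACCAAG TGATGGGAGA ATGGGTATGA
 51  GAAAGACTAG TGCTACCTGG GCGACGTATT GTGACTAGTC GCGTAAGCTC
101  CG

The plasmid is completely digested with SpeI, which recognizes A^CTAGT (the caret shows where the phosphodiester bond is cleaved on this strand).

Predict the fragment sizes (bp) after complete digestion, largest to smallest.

SpeI sites (ACTAGT) start at positions 56, 84.
SpeI cuts after the first base of each site, so after positions 56, 84.
Circular molecule, 2 cuts → 2 fragments:
  57–84 → 28 bp
  85–102 then 1–56 → 18 + 56 = 74 bp
Sorted largest to smallest: 74, 28 bp.

74, 28 bp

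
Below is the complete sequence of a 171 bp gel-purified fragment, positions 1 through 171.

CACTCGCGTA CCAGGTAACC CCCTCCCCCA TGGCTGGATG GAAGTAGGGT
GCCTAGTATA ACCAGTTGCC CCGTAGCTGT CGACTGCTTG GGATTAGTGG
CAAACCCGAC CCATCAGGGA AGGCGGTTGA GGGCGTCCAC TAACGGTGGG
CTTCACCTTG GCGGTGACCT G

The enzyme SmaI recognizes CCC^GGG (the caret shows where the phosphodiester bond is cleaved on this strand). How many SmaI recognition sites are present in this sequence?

0

No occurrence of CCCGGG is present in the sequence.
SmaI does not cut: 0 sites.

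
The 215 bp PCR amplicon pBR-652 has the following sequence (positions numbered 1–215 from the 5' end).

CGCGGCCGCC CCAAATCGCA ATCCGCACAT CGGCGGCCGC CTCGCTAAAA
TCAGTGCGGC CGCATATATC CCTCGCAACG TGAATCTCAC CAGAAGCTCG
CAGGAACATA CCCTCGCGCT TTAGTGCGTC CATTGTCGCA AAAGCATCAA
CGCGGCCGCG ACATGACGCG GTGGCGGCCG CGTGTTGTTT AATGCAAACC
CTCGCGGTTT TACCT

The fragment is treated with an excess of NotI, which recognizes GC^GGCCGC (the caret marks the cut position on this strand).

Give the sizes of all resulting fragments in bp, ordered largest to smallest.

96, 40, 31, 23, 22, 3 bp

NotI sites (GCGGCCGC) start at positions 2, 33, 56, 152, 174.
NotI cuts after base 2 of each site, so after positions 3, 34, 57, 153, 175.
Linear molecule, 5 cuts → 6 fragments:
  1–3 → 3 bp
  4–34 → 31 bp
  35–57 → 23 bp
  58–153 → 96 bp
  154–175 → 22 bp
  176–215 → 40 bp
Sorted largest to smallest: 96, 40, 31, 23, 22, 3 bp.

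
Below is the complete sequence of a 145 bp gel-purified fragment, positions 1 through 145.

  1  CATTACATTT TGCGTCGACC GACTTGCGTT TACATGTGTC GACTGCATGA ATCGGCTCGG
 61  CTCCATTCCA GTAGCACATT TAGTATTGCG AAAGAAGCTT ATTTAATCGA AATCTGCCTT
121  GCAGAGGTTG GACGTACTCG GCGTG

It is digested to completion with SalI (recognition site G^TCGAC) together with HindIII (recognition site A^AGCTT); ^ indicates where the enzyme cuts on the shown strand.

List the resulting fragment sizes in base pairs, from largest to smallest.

57, 50, 24, 14 bp

SalI sites (GTCGAC) start at positions 14, 38.
SalI cuts after the first base of each site, so after positions 14, 38.
The HindIII site (AAGCTT) starts at position 95.
HindIII cuts after the first base of each site, so after position 95.
Combined cut positions: 14, 38, 95.
Linear molecule, 3 cuts → 4 fragments:
  1–14 → 14 bp
  15–38 → 24 bp
  39–95 → 57 bp
  96–145 → 50 bp
Sorted largest to smallest: 57, 50, 24, 14 bp.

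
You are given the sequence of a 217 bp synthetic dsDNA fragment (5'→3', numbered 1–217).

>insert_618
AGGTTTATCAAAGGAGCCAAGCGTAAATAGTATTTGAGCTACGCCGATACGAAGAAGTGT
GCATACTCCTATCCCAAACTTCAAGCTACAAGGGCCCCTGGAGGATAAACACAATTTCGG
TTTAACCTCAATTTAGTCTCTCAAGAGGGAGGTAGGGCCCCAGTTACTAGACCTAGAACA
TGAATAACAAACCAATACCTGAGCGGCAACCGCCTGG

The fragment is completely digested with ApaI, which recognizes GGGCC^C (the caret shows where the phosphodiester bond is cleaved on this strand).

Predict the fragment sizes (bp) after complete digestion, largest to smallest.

ApaI sites (GGGCCC) start at positions 92, 155.
ApaI cuts after base 5 of each site (before the last base), so after positions 96, 159.
Linear molecule, 2 cuts → 3 fragments:
  1–96 → 96 bp
  97–159 → 63 bp
  160–217 → 58 bp
Sorted largest to smallest: 96, 63, 58 bp.

96, 63, 58 bp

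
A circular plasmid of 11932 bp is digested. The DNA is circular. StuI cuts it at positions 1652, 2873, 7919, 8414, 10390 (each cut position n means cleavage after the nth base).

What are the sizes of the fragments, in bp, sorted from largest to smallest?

5046, 3194, 1976, 1221, 495 bp

Circular molecule, 5 cuts → 5 fragments:
  2873 − 1652 = 1221 bp
  7919 − 2873 = 5046 bp
  8414 − 7919 = 495 bp
  10390 − 8414 = 1976 bp
  wrap: 11932 − 10390 + 1652 = 3194 bp
Sorted largest to smallest: 5046, 3194, 1976, 1221, 495 bp.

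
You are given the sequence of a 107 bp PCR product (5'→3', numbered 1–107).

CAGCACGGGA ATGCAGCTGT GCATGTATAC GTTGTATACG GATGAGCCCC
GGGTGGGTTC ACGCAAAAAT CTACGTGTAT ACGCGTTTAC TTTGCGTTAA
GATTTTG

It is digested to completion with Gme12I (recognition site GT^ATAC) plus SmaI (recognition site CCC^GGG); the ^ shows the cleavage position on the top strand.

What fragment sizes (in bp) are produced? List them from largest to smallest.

Gme12I sites (GTATAC) start at positions 25, 34, 77.
Gme12I cuts after base 2 of each site, so after positions 26, 35, 78.
The SmaI site (CCCGGG) starts at position 48.
SmaI cuts after base 3 of each site, so after position 50.
Combined cut positions: 26, 35, 50, 78.
Linear molecule, 4 cuts → 5 fragments:
  1–26 → 26 bp
  27–35 → 9 bp
  36–50 → 15 bp
  51–78 → 28 bp
  79–107 → 29 bp
Sorted largest to smallest: 29, 28, 26, 15, 9 bp.

29, 28, 26, 15, 9 bp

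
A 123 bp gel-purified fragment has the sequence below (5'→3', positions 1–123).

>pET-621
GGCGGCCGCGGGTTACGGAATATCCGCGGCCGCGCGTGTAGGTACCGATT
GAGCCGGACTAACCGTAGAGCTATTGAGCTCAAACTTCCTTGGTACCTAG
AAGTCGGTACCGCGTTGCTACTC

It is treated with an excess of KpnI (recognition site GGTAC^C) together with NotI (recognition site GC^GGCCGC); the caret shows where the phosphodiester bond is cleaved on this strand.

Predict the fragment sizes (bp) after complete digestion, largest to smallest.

51, 24, 18, 14, 13, 3 bp

KpnI sites (GGTACC) start at positions 41, 92, 106.
KpnI cuts after base 5 of each site (before the last base), so after positions 45, 96, 110.
NotI sites (GCGGCCGC) start at positions 2, 26.
NotI cuts after base 2 of each site, so after positions 3, 27.
Combined cut positions: 3, 27, 45, 96, 110.
Linear molecule, 5 cuts → 6 fragments:
  1–3 → 3 bp
  4–27 → 24 bp
  28–45 → 18 bp
  46–96 → 51 bp
  97–110 → 14 bp
  111–123 → 13 bp
Sorted largest to smallest: 51, 24, 18, 14, 13, 3 bp.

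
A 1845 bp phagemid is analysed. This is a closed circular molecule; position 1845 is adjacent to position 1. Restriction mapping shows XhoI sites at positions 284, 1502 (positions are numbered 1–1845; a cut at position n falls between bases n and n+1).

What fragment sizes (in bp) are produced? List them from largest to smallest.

1218, 627 bp

Circular molecule, 2 cuts → 2 fragments:
  1502 − 284 = 1218 bp
  wrap: 1845 − 1502 + 284 = 627 bp
Sorted largest to smallest: 1218, 627 bp.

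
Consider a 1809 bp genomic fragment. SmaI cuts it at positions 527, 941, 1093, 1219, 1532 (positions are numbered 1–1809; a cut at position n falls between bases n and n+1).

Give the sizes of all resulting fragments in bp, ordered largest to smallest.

Linear molecule, 5 cuts → 6 fragments:
  527 − 0 = 527 bp
  941 − 527 = 414 bp
  1093 − 941 = 152 bp
  1219 − 1093 = 126 bp
  1532 − 1219 = 313 bp
  1809 − 1532 = 277 bp
Sorted largest to smallest: 527, 414, 313, 277, 152, 126 bp.

527, 414, 313, 277, 152, 126 bp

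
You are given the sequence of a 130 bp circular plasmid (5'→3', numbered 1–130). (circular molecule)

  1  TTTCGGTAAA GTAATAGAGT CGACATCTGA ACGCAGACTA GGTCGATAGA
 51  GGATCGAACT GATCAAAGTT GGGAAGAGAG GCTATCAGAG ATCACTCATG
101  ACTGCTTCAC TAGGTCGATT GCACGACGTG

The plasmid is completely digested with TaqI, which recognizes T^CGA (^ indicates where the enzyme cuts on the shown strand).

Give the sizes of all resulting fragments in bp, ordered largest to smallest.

61, 35, 23, 11 bp

TaqI sites (TCGA) start at positions 20, 43, 54, 115.
TaqI cuts after the first base of each site, so after positions 20, 43, 54, 115.
Circular molecule, 4 cuts → 4 fragments:
  21–43 → 23 bp
  44–54 → 11 bp
  55–115 → 61 bp
  116–130 then 1–20 → 15 + 20 = 35 bp
Sorted largest to smallest: 61, 35, 23, 11 bp.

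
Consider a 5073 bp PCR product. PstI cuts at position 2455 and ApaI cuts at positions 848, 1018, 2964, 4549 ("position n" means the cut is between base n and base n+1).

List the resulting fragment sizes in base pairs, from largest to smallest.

1585, 1437, 848, 524, 509, 170 bp

Combined cut positions (sorted): 848, 1018, 2455, 2964, 4549.
Linear molecule, 5 cuts → 6 fragments:
  848 − 0 = 848 bp
  1018 − 848 = 170 bp
  2455 − 1018 = 1437 bp
  2964 − 2455 = 509 bp
  4549 − 2964 = 1585 bp
  5073 − 4549 = 524 bp
Sorted largest to smallest: 1585, 1437, 848, 524, 509, 170 bp.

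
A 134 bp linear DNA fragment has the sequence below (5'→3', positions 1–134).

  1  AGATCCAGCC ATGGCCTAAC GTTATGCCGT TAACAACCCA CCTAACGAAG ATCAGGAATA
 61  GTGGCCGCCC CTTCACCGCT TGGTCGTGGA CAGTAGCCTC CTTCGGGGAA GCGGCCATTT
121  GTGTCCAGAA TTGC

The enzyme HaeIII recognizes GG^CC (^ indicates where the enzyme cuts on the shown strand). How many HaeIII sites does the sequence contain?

GGCC occurs starting at positions 13, 63, 113.
HaeIII cuts at 3 sites.

3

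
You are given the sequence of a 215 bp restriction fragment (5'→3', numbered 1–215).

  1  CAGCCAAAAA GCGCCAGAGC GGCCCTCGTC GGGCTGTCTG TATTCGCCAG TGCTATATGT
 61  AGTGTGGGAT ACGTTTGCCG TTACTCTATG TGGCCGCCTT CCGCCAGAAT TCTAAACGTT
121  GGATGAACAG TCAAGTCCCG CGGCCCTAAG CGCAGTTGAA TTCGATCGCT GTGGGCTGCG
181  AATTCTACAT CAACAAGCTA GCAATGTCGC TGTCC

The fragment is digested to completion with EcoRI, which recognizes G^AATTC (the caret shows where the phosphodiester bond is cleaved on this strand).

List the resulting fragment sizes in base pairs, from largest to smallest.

EcoRI sites (GAATTC) start at positions 107, 158, 180.
EcoRI cuts after the first base of each site, so after positions 107, 158, 180.
Linear molecule, 3 cuts → 4 fragments:
  1–107 → 107 bp
  108–158 → 51 bp
  159–180 → 22 bp
  181–215 → 35 bp
Sorted largest to smallest: 107, 51, 35, 22 bp.

107, 51, 35, 22 bp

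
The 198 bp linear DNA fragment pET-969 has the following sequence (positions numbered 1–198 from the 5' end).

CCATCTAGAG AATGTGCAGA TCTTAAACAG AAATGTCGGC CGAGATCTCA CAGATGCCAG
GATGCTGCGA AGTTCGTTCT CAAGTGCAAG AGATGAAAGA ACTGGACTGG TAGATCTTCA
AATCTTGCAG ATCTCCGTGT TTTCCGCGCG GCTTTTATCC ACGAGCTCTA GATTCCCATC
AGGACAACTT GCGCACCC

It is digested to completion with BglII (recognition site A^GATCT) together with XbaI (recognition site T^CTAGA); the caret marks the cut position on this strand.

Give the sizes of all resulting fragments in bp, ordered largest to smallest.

BglII sites (AGATCT) start at positions 18, 43, 112, 129.
BglII cuts after the first base of each site, so after positions 18, 43, 112, 129.
XbaI sites (TCTAGA) start at positions 4, 167.
XbaI cuts after the first base of each site, so after positions 4, 167.
Combined cut positions: 4, 18, 43, 112, 129, 167.
Linear molecule, 6 cuts → 7 fragments:
  1–4 → 4 bp
  5–18 → 14 bp
  19–43 → 25 bp
  44–112 → 69 bp
  113–129 → 17 bp
  130–167 → 38 bp
  168–198 → 31 bp
Sorted largest to smallest: 69, 38, 31, 25, 17, 14, 4 bp.

69, 38, 31, 25, 17, 14, 4 bp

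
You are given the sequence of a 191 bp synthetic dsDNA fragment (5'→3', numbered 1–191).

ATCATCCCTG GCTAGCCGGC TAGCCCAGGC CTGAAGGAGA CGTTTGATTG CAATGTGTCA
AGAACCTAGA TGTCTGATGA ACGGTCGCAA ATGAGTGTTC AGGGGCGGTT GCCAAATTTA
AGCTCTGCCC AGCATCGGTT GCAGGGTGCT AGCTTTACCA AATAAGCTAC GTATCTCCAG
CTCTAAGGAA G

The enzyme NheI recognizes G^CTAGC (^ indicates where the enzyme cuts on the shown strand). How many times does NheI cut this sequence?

3

GCTAGC occurs starting at positions 11, 19, 148.
NheI cuts at 3 sites.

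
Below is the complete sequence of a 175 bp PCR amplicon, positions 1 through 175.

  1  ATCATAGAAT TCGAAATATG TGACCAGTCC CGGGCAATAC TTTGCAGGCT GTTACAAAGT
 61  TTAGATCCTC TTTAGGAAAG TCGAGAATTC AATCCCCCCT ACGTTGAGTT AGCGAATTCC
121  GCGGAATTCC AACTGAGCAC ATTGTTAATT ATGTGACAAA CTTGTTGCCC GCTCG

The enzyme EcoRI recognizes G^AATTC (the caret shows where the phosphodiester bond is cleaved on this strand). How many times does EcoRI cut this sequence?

4

GAATTC occurs starting at positions 7, 85, 114, 124.
EcoRI cuts at 4 sites.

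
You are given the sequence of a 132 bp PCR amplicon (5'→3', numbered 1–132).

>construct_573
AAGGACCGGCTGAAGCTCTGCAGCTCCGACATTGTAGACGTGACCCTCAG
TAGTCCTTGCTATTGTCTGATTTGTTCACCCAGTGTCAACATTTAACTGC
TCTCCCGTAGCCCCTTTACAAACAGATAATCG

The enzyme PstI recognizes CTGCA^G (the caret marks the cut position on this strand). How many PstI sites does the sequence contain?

CTGCAG occurs starting at position 18.
PstI cuts at 1 site.

1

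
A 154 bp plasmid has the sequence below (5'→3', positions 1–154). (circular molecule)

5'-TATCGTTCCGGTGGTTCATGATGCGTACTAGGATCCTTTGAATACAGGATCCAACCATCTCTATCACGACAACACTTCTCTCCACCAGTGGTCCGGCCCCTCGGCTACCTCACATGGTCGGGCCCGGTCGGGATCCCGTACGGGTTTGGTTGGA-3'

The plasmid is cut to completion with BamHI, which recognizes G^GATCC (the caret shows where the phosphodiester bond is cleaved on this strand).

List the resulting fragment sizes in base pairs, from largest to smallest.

84, 54, 16 bp

BamHI sites (GGATCC) start at positions 31, 47, 131.
BamHI cuts after the first base of each site, so after positions 31, 47, 131.
Circular molecule, 3 cuts → 3 fragments:
  32–47 → 16 bp
  48–131 → 84 bp
  132–154 then 1–31 → 23 + 31 = 54 bp
Sorted largest to smallest: 84, 54, 16 bp.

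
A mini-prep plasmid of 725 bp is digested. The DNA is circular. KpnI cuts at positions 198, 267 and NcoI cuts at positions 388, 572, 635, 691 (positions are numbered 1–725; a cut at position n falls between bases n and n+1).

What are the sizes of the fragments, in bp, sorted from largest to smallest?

232, 184, 121, 69, 63, 56 bp

Combined cut positions (sorted): 198, 267, 388, 572, 635, 691.
Circular molecule, 6 cuts → 6 fragments:
  267 − 198 = 69 bp
  388 − 267 = 121 bp
  572 − 388 = 184 bp
  635 − 572 = 63 bp
  691 − 635 = 56 bp
  wrap: 725 − 691 + 198 = 232 bp
Sorted largest to smallest: 232, 184, 121, 69, 63, 56 bp.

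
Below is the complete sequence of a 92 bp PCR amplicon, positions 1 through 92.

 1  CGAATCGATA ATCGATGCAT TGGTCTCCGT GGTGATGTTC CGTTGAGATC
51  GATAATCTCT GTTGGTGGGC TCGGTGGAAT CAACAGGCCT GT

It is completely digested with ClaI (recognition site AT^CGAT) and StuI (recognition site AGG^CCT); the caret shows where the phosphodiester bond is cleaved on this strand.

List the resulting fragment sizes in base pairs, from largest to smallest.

38, 37, 7, 5, 5 bp

ClaI sites (ATCGAT) start at positions 4, 11, 48.
ClaI cuts after base 2 of each site, so after positions 5, 12, 49.
The StuI site (AGGCCT) starts at position 85.
StuI cuts after base 3 of each site, so after position 87.
Combined cut positions: 5, 12, 49, 87.
Linear molecule, 4 cuts → 5 fragments:
  1–5 → 5 bp
  6–12 → 7 bp
  13–49 → 37 bp
  50–87 → 38 bp
  88–92 → 5 bp
Sorted largest to smallest: 38, 37, 7, 5, 5 bp.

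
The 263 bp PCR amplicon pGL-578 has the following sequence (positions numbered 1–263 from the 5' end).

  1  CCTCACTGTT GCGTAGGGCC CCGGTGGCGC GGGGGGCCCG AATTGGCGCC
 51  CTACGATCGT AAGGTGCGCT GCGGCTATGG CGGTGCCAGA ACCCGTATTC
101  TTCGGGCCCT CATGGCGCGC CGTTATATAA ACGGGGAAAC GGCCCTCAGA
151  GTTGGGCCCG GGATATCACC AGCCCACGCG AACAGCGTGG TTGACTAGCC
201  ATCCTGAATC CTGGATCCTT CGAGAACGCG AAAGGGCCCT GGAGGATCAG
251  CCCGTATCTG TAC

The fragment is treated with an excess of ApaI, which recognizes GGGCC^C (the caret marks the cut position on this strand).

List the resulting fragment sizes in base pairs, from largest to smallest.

80, 70, 50, 25, 20, 18 bp

ApaI sites (GGGCCC) start at positions 16, 34, 104, 154, 234.
ApaI cuts after base 5 of each site (before the last base), so after positions 20, 38, 108, 158, 238.
Linear molecule, 5 cuts → 6 fragments:
  1–20 → 20 bp
  21–38 → 18 bp
  39–108 → 70 bp
  109–158 → 50 bp
  159–238 → 80 bp
  239–263 → 25 bp
Sorted largest to smallest: 80, 70, 50, 25, 20, 18 bp.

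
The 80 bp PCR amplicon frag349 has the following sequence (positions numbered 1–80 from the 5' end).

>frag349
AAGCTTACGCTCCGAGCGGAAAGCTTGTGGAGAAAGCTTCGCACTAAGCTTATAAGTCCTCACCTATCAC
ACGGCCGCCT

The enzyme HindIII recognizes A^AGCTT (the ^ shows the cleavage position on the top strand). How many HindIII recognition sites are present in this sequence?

AAGCTT occurs starting at positions 1, 21, 34, 46.
HindIII cuts at 4 sites.

4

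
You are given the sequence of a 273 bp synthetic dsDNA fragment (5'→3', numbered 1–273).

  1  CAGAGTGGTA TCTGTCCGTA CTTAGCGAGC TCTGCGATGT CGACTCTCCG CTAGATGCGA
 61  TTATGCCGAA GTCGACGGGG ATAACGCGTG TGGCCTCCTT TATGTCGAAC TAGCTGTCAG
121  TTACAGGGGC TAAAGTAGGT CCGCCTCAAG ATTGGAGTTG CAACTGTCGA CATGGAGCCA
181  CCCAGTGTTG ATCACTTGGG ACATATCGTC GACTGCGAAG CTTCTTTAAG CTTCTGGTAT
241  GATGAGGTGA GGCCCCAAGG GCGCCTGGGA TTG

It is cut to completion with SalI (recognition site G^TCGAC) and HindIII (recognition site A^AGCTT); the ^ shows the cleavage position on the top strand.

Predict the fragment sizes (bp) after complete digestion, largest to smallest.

SalI sites (GTCGAC) start at positions 39, 71, 166, 208.
SalI cuts after the first base of each site, so after positions 39, 71, 166, 208.
HindIII sites (AAGCTT) start at positions 218, 228.
HindIII cuts after the first base of each site, so after positions 218, 228.
Combined cut positions: 39, 71, 166, 208, 218, 228.
Linear molecule, 6 cuts → 7 fragments:
  1–39 → 39 bp
  40–71 → 32 bp
  72–166 → 95 bp
  167–208 → 42 bp
  209–218 → 10 bp
  219–228 → 10 bp
  229–273 → 45 bp
Sorted largest to smallest: 95, 45, 42, 39, 32, 10, 10 bp.

95, 45, 42, 39, 32, 10, 10 bp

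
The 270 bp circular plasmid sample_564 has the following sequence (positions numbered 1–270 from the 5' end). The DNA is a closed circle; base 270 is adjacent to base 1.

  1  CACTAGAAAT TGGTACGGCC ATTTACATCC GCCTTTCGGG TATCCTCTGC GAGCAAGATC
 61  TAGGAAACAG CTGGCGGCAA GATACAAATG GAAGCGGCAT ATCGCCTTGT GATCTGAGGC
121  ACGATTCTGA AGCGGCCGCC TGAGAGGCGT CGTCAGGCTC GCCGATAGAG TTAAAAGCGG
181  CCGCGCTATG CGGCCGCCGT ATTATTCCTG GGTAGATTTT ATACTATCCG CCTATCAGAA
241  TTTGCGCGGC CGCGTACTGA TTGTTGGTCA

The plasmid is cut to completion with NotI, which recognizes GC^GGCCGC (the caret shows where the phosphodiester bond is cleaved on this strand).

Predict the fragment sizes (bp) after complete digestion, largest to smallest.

NotI sites (GCGGCCGC) start at positions 132, 177, 190, 246.
NotI cuts after base 2 of each site, so after positions 133, 178, 191, 247.
Circular molecule, 4 cuts → 4 fragments:
  134–178 → 45 bp
  179–191 → 13 bp
  192–247 → 56 bp
  248–270 then 1–133 → 23 + 133 = 156 bp
Sorted largest to smallest: 156, 56, 45, 13 bp.

156, 56, 45, 13 bp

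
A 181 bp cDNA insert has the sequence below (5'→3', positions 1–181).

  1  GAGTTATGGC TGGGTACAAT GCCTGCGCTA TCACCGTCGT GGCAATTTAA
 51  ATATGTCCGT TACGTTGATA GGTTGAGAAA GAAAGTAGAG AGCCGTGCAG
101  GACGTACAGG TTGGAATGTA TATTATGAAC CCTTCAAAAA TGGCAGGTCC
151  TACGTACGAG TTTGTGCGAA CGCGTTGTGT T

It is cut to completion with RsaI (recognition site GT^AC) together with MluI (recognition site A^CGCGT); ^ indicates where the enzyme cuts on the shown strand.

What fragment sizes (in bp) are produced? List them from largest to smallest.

RsaI sites (GTAC) start at positions 14, 104, 154.
RsaI cuts after base 2 of each site, so after positions 15, 105, 155.
The MluI site (ACGCGT) starts at position 170.
MluI cuts after the first base of each site, so after position 170.
Combined cut positions: 15, 105, 155, 170.
Linear molecule, 4 cuts → 5 fragments:
  1–15 → 15 bp
  16–105 → 90 bp
  106–155 → 50 bp
  156–170 → 15 bp
  171–181 → 11 bp
Sorted largest to smallest: 90, 50, 15, 15, 11 bp.

90, 50, 15, 15, 11 bp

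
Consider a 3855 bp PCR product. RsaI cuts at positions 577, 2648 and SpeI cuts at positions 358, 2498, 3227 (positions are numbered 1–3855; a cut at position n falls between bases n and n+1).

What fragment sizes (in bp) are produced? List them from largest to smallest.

Combined cut positions (sorted): 358, 577, 2498, 2648, 3227.
Linear molecule, 5 cuts → 6 fragments:
  358 − 0 = 358 bp
  577 − 358 = 219 bp
  2498 − 577 = 1921 bp
  2648 − 2498 = 150 bp
  3227 − 2648 = 579 bp
  3855 − 3227 = 628 bp
Sorted largest to smallest: 1921, 628, 579, 358, 219, 150 bp.

1921, 628, 579, 358, 219, 150 bp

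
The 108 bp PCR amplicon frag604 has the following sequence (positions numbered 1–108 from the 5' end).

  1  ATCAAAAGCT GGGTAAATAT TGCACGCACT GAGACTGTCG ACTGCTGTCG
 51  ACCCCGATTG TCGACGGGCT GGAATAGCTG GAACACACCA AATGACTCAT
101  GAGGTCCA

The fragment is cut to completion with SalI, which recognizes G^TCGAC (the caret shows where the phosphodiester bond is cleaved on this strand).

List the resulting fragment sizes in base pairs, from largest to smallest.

48, 37, 13, 10 bp

SalI sites (GTCGAC) start at positions 37, 47, 60.
SalI cuts after the first base of each site, so after positions 37, 47, 60.
Linear molecule, 3 cuts → 4 fragments:
  1–37 → 37 bp
  38–47 → 10 bp
  48–60 → 13 bp
  61–108 → 48 bp
Sorted largest to smallest: 48, 37, 13, 10 bp.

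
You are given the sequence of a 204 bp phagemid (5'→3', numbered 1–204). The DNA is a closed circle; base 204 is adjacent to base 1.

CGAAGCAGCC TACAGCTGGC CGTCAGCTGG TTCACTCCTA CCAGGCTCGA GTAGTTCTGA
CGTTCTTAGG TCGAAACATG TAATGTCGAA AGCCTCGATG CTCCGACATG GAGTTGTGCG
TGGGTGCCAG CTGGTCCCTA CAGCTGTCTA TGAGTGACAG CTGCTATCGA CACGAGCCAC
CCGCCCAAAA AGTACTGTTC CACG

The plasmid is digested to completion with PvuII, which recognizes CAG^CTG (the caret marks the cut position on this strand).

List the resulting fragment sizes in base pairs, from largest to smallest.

104, 59, 17, 13, 11 bp

PvuII sites (CAGCTG) start at positions 13, 24, 128, 141, 158.
PvuII cuts after base 3 of each site, so after positions 15, 26, 130, 143, 160.
Circular molecule, 5 cuts → 5 fragments:
  16–26 → 11 bp
  27–130 → 104 bp
  131–143 → 13 bp
  144–160 → 17 bp
  161–204 then 1–15 → 44 + 15 = 59 bp
Sorted largest to smallest: 104, 59, 17, 13, 11 bp.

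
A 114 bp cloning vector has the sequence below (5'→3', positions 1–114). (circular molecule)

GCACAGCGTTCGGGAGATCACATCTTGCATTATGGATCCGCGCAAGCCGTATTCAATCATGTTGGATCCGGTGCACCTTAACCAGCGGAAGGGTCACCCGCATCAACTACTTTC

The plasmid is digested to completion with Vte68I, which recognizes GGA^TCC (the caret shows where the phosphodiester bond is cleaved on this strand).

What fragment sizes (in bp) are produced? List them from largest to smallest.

Vte68I sites (GGATCC) start at positions 34, 64.
Vte68I cuts after base 3 of each site, so after positions 36, 66.
Circular molecule, 2 cuts → 2 fragments:
  37–66 → 30 bp
  67–114 then 1–36 → 48 + 36 = 84 bp
Sorted largest to smallest: 84, 30 bp.

84, 30 bp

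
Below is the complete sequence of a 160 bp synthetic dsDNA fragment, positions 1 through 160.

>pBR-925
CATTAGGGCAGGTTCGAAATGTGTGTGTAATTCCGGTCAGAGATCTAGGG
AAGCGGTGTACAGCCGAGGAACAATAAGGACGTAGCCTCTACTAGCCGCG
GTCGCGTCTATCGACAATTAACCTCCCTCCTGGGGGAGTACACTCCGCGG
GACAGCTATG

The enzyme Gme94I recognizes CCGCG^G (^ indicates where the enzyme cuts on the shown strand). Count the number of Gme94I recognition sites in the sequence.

2

CCGCGG occurs starting at positions 96, 145.
Gme94I cuts at 2 sites.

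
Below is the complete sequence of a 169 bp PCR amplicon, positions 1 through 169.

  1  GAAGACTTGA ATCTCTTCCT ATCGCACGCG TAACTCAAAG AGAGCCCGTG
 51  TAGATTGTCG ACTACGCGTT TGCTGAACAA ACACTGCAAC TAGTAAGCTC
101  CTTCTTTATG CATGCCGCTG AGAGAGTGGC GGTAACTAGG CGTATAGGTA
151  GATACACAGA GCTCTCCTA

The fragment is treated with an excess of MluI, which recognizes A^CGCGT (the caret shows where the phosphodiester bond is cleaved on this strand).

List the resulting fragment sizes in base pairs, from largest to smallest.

105, 38, 26 bp

MluI sites (ACGCGT) start at positions 26, 64.
MluI cuts after the first base of each site, so after positions 26, 64.
Linear molecule, 2 cuts → 3 fragments:
  1–26 → 26 bp
  27–64 → 38 bp
  65–169 → 105 bp
Sorted largest to smallest: 105, 38, 26 bp.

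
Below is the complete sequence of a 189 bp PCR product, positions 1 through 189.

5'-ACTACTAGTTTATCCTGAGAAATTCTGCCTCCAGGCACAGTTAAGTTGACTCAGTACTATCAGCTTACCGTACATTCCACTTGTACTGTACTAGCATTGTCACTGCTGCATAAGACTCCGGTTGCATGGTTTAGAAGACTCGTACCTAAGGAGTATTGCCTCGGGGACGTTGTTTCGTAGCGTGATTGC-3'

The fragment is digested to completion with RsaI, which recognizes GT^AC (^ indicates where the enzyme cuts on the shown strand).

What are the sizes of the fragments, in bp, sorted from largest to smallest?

RsaI sites (GTAC) start at positions 54, 70, 83, 88, 142.
RsaI cuts after base 2 of each site, so after positions 55, 71, 84, 89, 143.
Linear molecule, 5 cuts → 6 fragments:
  1–55 → 55 bp
  56–71 → 16 bp
  72–84 → 13 bp
  85–89 → 5 bp
  90–143 → 54 bp
  144–189 → 46 bp
Sorted largest to smallest: 55, 54, 46, 16, 13, 5 bp.

55, 54, 46, 16, 13, 5 bp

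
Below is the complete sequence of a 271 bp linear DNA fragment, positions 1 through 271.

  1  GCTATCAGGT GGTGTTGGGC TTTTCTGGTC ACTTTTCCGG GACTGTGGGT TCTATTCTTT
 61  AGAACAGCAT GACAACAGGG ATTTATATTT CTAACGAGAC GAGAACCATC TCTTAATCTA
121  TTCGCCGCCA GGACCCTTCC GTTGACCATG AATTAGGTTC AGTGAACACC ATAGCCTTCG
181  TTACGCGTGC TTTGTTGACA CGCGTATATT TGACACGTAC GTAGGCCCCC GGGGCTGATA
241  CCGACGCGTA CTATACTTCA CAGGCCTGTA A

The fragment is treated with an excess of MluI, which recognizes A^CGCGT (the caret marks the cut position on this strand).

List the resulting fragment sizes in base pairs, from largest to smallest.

183, 44, 27, 17 bp

MluI sites (ACGCGT) start at positions 183, 200, 244.
MluI cuts after the first base of each site, so after positions 183, 200, 244.
Linear molecule, 3 cuts → 4 fragments:
  1–183 → 183 bp
  184–200 → 17 bp
  201–244 → 44 bp
  245–271 → 27 bp
Sorted largest to smallest: 183, 44, 27, 17 bp.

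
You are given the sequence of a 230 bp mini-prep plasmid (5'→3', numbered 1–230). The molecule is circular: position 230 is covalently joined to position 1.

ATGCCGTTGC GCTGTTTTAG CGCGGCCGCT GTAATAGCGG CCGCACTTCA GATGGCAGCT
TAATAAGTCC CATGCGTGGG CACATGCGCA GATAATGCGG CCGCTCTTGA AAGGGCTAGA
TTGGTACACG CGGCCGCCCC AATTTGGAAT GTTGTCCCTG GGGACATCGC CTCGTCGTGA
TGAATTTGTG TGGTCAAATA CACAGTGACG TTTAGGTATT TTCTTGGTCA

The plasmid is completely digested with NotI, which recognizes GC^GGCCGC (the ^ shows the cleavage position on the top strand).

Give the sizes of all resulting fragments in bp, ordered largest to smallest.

NotI sites (GCGGCCGC) start at positions 22, 37, 97, 130.
NotI cuts after base 2 of each site, so after positions 23, 38, 98, 131.
Circular molecule, 4 cuts → 4 fragments:
  24–38 → 15 bp
  39–98 → 60 bp
  99–131 → 33 bp
  132–230 then 1–23 → 99 + 23 = 122 bp
Sorted largest to smallest: 122, 60, 33, 15 bp.

122, 60, 33, 15 bp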